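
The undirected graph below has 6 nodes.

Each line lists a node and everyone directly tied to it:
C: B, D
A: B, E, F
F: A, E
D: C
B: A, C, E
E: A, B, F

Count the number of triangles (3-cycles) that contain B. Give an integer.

B's neighbors: A, C, and E.
Neighbor pairs that are themselves tied: B–A–E. Each forms one triangle with B, for 1 in total.

1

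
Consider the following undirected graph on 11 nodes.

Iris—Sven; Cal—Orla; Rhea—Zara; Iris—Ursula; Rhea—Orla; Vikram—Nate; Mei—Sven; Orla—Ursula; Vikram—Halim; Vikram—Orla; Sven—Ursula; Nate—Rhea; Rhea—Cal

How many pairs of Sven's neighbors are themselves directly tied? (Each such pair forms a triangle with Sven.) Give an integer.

Sven's neighbors: Iris, Mei, and Ursula.
Neighbor pairs that are themselves tied: Sven–Iris–Ursula. Each forms one triangle with Sven, for 1 in total.

1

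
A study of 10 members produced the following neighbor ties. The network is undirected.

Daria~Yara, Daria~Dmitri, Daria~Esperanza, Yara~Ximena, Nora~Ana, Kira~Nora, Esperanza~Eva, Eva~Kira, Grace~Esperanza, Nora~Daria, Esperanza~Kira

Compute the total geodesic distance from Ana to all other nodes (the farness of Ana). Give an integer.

Distances from Ana: Daria:2, Dmitri:3, Esperanza:3, Eva:3, Grace:4, Kira:2, Nora:1, Ximena:4, Yara:3.
Sum = 2 + 3 + 3 + 3 + 4 + 2 + 1 + 4 + 3 = 25.

25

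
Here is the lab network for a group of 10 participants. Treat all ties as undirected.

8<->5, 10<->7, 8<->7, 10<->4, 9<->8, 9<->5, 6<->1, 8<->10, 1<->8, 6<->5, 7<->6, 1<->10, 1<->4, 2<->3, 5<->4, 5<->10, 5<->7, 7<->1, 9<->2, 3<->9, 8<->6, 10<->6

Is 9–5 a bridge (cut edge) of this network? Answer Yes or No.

No

Even without that edge, 9 still reaches 5 via 9 – 8 – 5, so the network stays connected. Not a bridge.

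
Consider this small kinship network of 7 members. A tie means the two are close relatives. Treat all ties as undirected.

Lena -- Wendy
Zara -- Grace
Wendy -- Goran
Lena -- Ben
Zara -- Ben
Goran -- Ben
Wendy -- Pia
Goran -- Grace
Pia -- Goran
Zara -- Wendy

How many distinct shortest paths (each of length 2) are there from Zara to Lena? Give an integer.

The shortest distance is 2. The length-2 paths are: Zara–Ben–Lena; Zara–Wendy–Lena.
That gives 2 distinct shortest paths.

2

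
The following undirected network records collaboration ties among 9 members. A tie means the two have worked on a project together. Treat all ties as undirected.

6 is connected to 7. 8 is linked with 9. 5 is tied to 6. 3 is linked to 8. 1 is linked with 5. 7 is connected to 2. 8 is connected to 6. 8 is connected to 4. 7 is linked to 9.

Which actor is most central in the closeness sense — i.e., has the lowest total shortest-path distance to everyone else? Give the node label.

6

Farness (sum of distances to all others) for each node — 1:25, 2:23, 3:21, 4:21, 5:18, 6:13, 7:16, 8:14, 9:17.
The smallest farness is 13, for 6, so 6 has the highest closeness.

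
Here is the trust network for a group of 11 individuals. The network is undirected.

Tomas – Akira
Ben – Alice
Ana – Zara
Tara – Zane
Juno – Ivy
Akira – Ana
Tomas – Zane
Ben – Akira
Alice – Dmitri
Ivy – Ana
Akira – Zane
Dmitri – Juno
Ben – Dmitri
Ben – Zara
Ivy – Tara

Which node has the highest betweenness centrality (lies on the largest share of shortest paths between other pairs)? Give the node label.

Unnormalized betweenness of each node: Akira:43/3, Alice:0, Ana:7, Ben:13, Dmitri:31/6, Ivy:17/2, Juno:25/6, Tara:17/6, Tomas:0, Zane:13/3, Zara:5/3.
Akira has the largest value, 43/3, making it the main broker — the node through which the most shortest paths run.

Akira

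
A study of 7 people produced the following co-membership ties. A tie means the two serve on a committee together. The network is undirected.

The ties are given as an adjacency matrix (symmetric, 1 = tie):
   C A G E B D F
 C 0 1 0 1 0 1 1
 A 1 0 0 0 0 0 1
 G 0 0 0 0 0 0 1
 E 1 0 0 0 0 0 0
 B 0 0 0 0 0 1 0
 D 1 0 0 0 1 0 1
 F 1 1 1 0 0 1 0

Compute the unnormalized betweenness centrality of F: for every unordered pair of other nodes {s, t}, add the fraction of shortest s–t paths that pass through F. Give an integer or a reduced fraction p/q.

6

Pairs whose geodesics pass through F — C–G: 1; A–G: 1; A–B: 1/2; A–D: 1/2; G–E: 1; G–B: 1; G–D: 1.
All other pairs contribute 0.
Summing the contributions gives betweenness(F) = 6.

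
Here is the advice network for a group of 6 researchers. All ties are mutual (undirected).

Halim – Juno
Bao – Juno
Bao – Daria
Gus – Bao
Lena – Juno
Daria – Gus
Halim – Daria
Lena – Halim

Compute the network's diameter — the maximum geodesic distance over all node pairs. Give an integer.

3

Eccentricity of each node (its greatest distance to any other): Bao:2, Daria:2, Gus:3, Halim:2, Juno:2, Lena:3.
The maximum eccentricity is 3, realized for instance by the pair Lena–Gus via Lena – Halim – Daria – Gus. So the diameter is 3.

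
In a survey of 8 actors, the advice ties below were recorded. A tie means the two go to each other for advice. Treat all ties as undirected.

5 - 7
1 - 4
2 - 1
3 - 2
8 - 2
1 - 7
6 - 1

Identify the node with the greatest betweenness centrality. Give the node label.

Unnormalized betweenness of each node: 1:17, 2:11, 3:0, 4:0, 5:0, 6:0, 7:6, 8:0.
1 has the largest value, 17, making it the main broker — the node through which the most shortest paths run.

1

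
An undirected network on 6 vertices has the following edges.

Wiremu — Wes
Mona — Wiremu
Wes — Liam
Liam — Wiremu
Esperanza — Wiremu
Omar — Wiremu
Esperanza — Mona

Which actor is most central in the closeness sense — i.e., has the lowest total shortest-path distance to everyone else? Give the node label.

Farness (sum of distances to all others) for each node — Esperanza:8, Liam:8, Mona:8, Omar:9, Wes:8, Wiremu:5.
The smallest farness is 5, for Wiremu, so Wiremu has the highest closeness.

Wiremu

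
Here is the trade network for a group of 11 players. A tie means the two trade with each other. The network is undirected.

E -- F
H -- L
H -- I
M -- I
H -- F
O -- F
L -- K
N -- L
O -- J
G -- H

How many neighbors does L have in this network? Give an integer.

L is directly tied to H, K, and N. That is 3 neighbors, so the degree of L is 3.

3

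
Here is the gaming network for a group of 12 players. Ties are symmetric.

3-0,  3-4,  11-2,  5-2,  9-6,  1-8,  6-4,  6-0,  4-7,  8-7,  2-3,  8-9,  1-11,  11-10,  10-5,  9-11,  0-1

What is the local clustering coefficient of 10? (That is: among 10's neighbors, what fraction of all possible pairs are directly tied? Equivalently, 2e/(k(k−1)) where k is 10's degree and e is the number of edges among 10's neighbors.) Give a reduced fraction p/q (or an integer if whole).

0

10's neighbors: 5 and 11 (k = 2).
Possible neighbor pairs: C(2,2) = 1. Edges among them: none → e = 0.
Clustering(10) = 0/1.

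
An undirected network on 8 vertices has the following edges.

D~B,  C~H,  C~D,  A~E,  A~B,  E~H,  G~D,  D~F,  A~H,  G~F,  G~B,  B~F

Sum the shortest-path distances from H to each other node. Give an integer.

13

Distances from H: A:1, B:2, C:1, D:2, E:1, F:3, G:3.
Sum = 1 + 2 + 1 + 2 + 1 + 3 + 3 = 13.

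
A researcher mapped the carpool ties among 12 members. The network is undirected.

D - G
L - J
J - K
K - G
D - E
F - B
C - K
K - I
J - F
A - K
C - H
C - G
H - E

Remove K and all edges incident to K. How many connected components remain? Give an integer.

Without K, the remaining ties split the others into: {B, F, J, L}; {A}; {C, D, E, G, H}; {I}.
That's 4 separate components.

4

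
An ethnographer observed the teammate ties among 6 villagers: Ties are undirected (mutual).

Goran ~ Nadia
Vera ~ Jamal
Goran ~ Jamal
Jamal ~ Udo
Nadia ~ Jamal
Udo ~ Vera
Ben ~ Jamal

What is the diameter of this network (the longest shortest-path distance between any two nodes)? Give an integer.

Eccentricity of each node (its greatest distance to any other): Ben:2, Goran:2, Jamal:1, Nadia:2, Udo:2, Vera:2.
The maximum eccentricity is 2, realized for instance by the pair Nadia–Ben via Nadia – Jamal – Ben. So the diameter is 2.

2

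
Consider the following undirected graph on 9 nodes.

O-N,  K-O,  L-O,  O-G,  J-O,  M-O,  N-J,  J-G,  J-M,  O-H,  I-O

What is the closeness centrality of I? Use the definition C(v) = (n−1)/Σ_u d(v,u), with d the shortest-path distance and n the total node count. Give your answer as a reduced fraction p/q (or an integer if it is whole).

Distances from I: G:2, H:2, J:2, K:2, L:2, M:2, N:2, O:1. Sum = 15.
n = 9, so closeness = 8/15.

8/15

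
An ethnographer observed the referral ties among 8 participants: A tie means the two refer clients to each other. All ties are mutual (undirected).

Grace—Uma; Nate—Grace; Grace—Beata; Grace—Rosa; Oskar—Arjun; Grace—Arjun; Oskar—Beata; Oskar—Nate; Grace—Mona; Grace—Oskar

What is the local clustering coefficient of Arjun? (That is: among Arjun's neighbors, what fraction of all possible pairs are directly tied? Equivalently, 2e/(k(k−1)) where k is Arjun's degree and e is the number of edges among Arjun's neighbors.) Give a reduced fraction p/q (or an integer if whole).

1

Arjun's neighbors: Grace and Oskar (k = 2).
Possible neighbor pairs: C(2,2) = 1. Edges among them: Grace–Oskar → e = 1.
Clustering(Arjun) = 1/1.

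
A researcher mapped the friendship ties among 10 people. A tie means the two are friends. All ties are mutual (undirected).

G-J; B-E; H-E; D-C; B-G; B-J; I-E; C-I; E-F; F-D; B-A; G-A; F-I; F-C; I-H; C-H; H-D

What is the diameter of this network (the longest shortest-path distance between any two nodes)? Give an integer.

Eccentricity of each node (its greatest distance to any other): A:4, B:3, C:4, D:4, E:2, F:3, G:4, H:3, I:3, J:4.
The maximum eccentricity is 4, realized for instance by the pair G–C via G – B – E – I – C. So the diameter is 4.

4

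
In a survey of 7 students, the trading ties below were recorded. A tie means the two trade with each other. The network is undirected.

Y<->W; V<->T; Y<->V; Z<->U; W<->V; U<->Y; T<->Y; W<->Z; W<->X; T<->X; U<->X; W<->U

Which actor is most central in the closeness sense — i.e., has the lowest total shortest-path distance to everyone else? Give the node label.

W

Farness (sum of distances to all others) for each node — T:10, U:8, V:9, W:7, X:9, Y:8, Z:11.
The smallest farness is 7, for W, so W has the highest closeness.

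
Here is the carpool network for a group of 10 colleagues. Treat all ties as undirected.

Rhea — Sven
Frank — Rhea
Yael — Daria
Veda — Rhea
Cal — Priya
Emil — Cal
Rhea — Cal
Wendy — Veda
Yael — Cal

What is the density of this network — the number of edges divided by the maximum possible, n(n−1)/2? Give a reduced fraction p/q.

There are 9 edges and 10 nodes, so the maximum possible is C(10,2) = 45.
Density = 9/45 = 1/5.

1/5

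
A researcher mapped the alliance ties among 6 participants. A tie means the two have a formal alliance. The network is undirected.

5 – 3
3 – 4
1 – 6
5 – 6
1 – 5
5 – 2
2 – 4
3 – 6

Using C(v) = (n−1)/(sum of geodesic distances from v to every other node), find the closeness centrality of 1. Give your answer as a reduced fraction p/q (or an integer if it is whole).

5/9

Distances from 1: 2:2, 3:2, 4:3, 5:1, 6:1. Sum = 9.
n = 6, so closeness = 5/9.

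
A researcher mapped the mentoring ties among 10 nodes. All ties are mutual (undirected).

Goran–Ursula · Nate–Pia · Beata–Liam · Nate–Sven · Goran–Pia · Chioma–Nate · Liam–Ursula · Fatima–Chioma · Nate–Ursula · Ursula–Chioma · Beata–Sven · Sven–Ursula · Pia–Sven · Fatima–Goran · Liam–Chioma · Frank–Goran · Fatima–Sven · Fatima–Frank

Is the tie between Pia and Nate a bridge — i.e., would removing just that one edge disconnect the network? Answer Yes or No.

Even without that edge, Pia still reaches Nate via Pia – Sven – Nate, so the network stays connected. Not a bridge.

No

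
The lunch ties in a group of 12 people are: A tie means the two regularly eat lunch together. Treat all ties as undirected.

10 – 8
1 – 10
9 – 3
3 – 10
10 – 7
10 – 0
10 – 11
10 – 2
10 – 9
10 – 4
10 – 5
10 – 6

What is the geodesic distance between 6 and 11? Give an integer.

One shortest route is 6 – 10 – 11, which uses 2 edges, and 6 and 11 are not directly tied, so nothing shorter exists. So d(6,11) = 2.

2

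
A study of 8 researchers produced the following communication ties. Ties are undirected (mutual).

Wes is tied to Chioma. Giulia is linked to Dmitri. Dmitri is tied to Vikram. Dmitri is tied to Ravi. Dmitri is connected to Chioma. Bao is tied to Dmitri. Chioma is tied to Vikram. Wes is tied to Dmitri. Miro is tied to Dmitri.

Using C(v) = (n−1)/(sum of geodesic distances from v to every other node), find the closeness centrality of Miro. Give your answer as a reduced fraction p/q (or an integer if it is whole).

Distances from Miro: Bao:2, Chioma:2, Dmitri:1, Giulia:2, Ravi:2, Vikram:2, Wes:2. Sum = 13.
n = 8, so closeness = 7/13.

7/13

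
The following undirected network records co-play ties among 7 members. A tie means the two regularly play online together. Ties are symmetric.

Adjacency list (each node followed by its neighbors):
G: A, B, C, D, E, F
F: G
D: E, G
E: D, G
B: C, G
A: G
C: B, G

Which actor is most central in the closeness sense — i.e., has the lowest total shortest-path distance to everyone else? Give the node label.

G

Farness (sum of distances to all others) for each node — A:11, B:10, C:10, D:10, E:10, F:11, G:6.
The smallest farness is 6, for G, so G has the highest closeness.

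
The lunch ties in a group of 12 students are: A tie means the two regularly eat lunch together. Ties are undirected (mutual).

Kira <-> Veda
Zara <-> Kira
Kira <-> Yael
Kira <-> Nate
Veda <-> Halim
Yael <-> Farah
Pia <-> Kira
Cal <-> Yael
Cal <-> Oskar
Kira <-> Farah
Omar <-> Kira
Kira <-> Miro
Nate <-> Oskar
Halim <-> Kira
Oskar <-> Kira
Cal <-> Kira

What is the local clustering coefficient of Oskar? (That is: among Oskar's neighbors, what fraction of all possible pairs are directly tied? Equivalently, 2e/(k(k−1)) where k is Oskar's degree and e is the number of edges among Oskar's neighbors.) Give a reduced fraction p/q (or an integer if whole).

2/3

Oskar's neighbors: Cal, Kira, and Nate (k = 3).
Possible neighbor pairs: C(3,2) = 3. Edges among them: Cal–Kira, Kira–Nate → e = 2.
Clustering(Oskar) = 2/3.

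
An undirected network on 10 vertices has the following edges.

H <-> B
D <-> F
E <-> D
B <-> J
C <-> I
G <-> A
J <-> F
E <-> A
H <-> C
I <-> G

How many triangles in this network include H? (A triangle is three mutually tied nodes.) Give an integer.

H's neighbors are B and C, but none of them are tied to each other, so no triangle contains H.

0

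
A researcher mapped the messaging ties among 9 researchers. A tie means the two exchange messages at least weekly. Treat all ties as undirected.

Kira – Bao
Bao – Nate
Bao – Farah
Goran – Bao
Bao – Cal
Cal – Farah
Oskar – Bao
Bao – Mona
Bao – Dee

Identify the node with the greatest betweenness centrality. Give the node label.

Unnormalized betweenness of each node: Bao:27, Cal:0, Dee:0, Farah:0, Goran:0, Kira:0, Mona:0, Nate:0, Oskar:0.
Bao has the largest value, 27, making it the main broker — the node through which the most shortest paths run.

Bao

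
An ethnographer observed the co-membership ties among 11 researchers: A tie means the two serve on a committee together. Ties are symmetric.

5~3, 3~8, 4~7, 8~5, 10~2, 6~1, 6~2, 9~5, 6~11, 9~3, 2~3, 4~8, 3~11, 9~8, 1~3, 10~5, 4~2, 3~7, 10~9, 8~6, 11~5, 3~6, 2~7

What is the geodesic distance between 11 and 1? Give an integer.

One shortest route is 11 – 3 – 1, which uses 2 edges, and 11 and 1 are not directly tied, so nothing shorter exists. So d(11,1) = 2.

2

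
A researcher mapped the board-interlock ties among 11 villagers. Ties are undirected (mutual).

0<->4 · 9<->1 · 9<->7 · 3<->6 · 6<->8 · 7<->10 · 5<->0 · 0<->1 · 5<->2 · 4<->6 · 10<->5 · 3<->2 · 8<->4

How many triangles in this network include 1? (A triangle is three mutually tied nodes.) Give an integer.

0

1's neighbors are 0 and 9, but none of them are tied to each other, so no triangle contains 1.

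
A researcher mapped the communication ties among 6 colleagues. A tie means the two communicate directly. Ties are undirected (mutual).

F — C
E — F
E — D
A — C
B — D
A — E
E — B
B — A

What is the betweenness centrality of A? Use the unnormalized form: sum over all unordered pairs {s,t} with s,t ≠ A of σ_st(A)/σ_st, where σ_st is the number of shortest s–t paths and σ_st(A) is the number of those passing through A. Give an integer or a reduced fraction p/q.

13/6

Pairs whose geodesics pass through A — C–E: 1/2; C–D: 2/3; C–B: 1.
All other pairs contribute 0.
Summing the contributions gives betweenness(A) = 13/6.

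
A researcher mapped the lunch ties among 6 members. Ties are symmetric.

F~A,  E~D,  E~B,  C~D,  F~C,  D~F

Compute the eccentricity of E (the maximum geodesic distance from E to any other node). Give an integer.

3

Distances from E: A:3, B:1, C:2, D:1, F:2.
The largest is 3 (to A), so the eccentricity of E is 3.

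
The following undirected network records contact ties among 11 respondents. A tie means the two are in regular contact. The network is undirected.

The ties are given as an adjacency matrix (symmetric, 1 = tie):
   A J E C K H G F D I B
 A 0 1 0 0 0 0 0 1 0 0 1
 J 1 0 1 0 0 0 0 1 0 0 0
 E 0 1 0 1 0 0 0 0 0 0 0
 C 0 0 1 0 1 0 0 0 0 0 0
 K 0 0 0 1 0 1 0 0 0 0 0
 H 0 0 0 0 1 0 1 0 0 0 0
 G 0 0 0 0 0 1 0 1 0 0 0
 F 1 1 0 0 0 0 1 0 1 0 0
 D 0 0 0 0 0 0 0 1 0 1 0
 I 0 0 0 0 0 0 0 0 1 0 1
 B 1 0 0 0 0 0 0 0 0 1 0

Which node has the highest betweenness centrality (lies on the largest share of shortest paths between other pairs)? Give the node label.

Unnormalized betweenness of each node: A:17/2, B:5/2, C:4, D:11/2, E:8, F:39/2, G:10, H:6, I:1, J:12, K:3.
F has the largest value, 39/2, making it the main broker — the node through which the most shortest paths run.

F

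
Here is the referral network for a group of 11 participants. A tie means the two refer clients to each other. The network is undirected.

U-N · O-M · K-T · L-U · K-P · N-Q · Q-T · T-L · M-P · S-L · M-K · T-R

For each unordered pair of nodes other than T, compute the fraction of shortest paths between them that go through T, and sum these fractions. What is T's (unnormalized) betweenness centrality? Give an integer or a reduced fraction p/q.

31

Pairs whose geodesics pass through T — N–M: 1; N–P: 1; N–K: 1; N–O: 1; N–R: 1; M–L: 1; M–S: 1; M–R: 1; M–U: 1; M–Q: 1; L–P: 1; L–K: 1; L–O: 1; L–R: 1 … (+17 more pairs).
All other pairs contribute 0.
Summing the contributions gives betweenness(T) = 31.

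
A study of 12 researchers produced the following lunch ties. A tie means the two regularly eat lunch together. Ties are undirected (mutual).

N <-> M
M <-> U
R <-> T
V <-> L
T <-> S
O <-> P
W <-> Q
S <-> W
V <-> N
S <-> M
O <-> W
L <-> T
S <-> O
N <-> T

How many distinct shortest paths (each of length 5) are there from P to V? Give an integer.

The shortest distance is 5. The length-5 paths are: P–O–S–M–N–V; P–O–S–T–N–V; P–O–S–T–L–V.
That gives 3 distinct shortest paths.

3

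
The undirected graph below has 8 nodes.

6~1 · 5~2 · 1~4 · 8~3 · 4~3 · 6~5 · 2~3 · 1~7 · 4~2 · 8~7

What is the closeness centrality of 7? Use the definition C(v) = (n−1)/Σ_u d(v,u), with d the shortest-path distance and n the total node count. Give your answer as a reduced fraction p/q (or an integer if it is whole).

Distances from 7: 1:1, 2:3, 3:2, 4:2, 5:3, 6:2, 8:1. Sum = 14.
n = 8, so closeness = 7/14 = 1/2.

1/2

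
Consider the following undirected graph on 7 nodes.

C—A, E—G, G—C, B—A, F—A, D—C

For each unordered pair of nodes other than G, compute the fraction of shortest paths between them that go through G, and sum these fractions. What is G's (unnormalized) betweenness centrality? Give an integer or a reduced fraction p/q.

5

Pairs whose geodesics pass through G — C–E: 1; E–F: 1; E–A: 1; E–D: 1; E–B: 1.
All other pairs contribute 0.
Summing the contributions gives betweenness(G) = 5.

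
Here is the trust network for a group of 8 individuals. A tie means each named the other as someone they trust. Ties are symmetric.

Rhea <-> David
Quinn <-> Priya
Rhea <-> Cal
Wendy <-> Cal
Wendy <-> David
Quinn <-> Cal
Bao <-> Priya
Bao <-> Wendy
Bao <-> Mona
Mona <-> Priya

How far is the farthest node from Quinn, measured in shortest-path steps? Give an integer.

Distances from Quinn: Bao:2, Cal:1, David:3, Mona:2, Priya:1, Rhea:2, Wendy:2.
The largest is 3 (to David), so the eccentricity of Quinn is 3.

3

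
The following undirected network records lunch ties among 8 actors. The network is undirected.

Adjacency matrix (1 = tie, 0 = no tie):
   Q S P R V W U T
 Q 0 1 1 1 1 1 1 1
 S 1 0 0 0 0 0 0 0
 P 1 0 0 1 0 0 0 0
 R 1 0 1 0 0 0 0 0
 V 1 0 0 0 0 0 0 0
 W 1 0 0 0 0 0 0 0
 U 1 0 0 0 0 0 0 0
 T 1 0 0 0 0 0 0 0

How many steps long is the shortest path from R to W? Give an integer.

2

One shortest route is R – Q – W, which uses 2 edges, and R and W are not directly tied, so nothing shorter exists. So d(R,W) = 2.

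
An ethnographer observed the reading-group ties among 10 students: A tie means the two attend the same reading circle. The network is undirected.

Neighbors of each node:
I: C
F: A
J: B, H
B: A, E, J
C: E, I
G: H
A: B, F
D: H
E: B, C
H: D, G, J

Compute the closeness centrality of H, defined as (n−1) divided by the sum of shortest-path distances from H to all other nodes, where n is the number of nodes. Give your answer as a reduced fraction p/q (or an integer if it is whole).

Distances from H: A:3, B:2, C:4, D:1, E:3, F:4, G:1, I:5, J:1. Sum = 24.
n = 10, so closeness = 9/24 = 3/8.

3/8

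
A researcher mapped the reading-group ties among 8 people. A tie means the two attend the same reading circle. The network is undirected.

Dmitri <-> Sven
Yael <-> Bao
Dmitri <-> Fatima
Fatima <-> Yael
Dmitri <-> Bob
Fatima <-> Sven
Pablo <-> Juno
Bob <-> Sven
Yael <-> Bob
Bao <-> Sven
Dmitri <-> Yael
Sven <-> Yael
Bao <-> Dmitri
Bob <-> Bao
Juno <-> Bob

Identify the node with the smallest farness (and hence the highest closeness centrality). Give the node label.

Farness (sum of distances to all others) for each node — Bao:11, Bob:9, Dmitri:10, Fatima:14, Juno:13, Pablo:19, Sven:10, Yael:10.
The smallest farness is 9, for Bob, so Bob has the highest closeness.

Bob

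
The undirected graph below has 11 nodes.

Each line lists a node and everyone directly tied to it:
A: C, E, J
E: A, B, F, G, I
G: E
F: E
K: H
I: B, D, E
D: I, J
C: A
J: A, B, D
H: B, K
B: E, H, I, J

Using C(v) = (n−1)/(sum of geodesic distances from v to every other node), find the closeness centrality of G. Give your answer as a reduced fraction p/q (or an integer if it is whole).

Distances from G: A:2, B:2, C:3, D:3, E:1, F:2, H:3, I:2, J:3, K:4. Sum = 25.
n = 11, so closeness = 10/25 = 2/5.

2/5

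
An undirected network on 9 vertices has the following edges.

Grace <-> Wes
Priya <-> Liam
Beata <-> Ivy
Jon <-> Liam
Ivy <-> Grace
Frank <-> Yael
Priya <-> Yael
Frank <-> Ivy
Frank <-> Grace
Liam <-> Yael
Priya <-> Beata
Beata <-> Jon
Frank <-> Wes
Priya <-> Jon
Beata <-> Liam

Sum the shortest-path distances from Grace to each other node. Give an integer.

Distances from Grace: Beata:2, Frank:1, Ivy:1, Jon:3, Liam:3, Priya:3, Wes:1, Yael:2.
Sum = 2 + 1 + 1 + 3 + 3 + 3 + 1 + 2 = 16.

16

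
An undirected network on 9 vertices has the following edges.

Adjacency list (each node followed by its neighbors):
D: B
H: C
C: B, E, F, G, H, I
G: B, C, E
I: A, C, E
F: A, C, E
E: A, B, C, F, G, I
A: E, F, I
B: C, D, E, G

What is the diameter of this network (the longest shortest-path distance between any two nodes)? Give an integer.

Eccentricity of each node (its greatest distance to any other): A:3, B:2, C:2, D:3, E:2, F:3, G:2, H:3, I:3.
The maximum eccentricity is 3, realized for instance by the pair D–I via D – B – E – I. So the diameter is 3.

3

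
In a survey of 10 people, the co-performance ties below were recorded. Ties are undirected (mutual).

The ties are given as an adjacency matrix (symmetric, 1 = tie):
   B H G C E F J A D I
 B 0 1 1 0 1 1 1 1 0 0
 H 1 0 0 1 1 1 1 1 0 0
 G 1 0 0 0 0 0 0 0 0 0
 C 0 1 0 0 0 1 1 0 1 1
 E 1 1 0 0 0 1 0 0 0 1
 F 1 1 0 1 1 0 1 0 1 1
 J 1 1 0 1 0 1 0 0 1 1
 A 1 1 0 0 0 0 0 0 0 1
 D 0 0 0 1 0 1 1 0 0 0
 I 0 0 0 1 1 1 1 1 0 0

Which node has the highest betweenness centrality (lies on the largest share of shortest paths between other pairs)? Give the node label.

Unnormalized betweenness of each node: A:7/10, B:19/2, C:67/60, D:0, E:7/10, F:599/120, G:0, H:25/8, I:59/24, J:409/120.
B has the largest value, 19/2, making it the main broker — the node through which the most shortest paths run.

B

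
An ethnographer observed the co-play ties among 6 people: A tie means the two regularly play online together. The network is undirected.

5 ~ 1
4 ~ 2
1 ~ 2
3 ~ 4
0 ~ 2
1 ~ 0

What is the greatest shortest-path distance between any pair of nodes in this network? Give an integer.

Eccentricity of each node (its greatest distance to any other): 0:3, 1:3, 2:2, 3:4, 4:3, 5:4.
The maximum eccentricity is 4, realized for instance by the pair 5–3 via 5 – 1 – 2 – 4 – 3. So the diameter is 4.

4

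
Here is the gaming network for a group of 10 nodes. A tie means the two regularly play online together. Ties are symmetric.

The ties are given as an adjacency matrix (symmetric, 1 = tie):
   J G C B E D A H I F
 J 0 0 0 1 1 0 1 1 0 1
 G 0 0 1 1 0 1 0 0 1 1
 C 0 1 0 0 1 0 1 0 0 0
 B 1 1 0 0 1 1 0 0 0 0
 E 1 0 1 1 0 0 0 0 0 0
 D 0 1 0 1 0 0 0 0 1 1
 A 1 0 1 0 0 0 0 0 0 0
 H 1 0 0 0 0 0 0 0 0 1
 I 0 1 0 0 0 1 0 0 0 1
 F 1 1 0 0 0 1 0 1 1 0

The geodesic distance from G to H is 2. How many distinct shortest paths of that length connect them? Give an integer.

The shortest distance is 2, and the only length-2 path is G–F–H. So there is exactly 1 shortest path.

1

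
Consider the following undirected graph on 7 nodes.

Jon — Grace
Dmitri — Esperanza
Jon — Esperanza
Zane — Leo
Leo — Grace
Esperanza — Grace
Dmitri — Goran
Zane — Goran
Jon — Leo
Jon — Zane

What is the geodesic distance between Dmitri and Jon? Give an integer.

2

One shortest route is Dmitri – Esperanza – Jon, which uses 2 edges, and Dmitri and Jon are not directly tied, so nothing shorter exists. So d(Dmitri,Jon) = 2.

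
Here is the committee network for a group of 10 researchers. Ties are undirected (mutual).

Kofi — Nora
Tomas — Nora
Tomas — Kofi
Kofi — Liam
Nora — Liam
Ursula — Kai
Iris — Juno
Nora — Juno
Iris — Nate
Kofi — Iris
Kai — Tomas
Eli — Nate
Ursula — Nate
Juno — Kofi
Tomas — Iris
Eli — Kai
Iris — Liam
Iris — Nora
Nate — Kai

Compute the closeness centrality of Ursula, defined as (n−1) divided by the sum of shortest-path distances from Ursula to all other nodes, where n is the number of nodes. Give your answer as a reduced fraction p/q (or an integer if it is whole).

9/20

Distances from Ursula: Eli:2, Iris:2, Juno:3, Kai:1, Kofi:3, Liam:3, Nate:1, Nora:3, Tomas:2. Sum = 20.
n = 10, so closeness = 9/20.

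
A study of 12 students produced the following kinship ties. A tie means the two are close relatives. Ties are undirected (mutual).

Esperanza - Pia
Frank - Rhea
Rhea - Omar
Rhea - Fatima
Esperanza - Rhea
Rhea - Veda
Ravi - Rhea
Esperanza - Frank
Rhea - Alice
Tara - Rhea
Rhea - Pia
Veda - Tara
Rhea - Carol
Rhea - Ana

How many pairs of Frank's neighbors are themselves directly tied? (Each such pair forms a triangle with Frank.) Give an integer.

1

Frank's neighbors: Esperanza and Rhea.
Neighbor pairs that are themselves tied: Frank–Esperanza–Rhea. Each forms one triangle with Frank, for 1 in total.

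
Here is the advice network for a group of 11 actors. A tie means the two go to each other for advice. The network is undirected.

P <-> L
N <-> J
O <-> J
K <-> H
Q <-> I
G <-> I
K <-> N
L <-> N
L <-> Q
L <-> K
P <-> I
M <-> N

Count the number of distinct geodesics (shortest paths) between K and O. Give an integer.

1

The shortest distance is 3, and the only length-3 path is K–N–J–O. So there is exactly 1 shortest path.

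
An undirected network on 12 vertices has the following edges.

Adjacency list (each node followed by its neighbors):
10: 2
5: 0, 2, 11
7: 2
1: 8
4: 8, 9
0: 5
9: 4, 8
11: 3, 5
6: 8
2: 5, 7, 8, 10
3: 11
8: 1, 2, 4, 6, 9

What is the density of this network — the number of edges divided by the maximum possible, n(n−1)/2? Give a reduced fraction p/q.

2/11

There are 12 edges and 12 nodes, so the maximum possible is C(12,2) = 66.
Density = 12/66 = 2/11.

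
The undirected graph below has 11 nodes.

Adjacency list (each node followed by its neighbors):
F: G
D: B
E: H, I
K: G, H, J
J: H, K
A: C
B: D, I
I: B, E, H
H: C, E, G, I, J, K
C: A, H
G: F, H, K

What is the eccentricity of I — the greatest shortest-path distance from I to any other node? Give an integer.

Distances from I: A:3, B:1, C:2, D:2, E:1, F:3, G:2, H:1, J:2, K:2.
The largest is 3 (to A and F), so the eccentricity of I is 3.

3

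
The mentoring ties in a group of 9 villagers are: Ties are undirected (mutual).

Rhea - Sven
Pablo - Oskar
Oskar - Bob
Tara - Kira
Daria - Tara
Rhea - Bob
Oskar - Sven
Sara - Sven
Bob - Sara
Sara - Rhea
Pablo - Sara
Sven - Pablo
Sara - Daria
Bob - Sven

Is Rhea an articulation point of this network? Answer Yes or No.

No

Even without Rhea, every remaining node can still reach every other (the residual graph is connected), so Rhea is not a cut vertex.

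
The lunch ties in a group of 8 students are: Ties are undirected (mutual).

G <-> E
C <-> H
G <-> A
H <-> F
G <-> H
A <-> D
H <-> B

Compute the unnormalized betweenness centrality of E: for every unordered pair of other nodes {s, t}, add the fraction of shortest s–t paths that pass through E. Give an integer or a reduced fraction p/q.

No shortest path between any pair of other nodes passes through E.
Summing the contributions gives betweenness(E) = 0.

0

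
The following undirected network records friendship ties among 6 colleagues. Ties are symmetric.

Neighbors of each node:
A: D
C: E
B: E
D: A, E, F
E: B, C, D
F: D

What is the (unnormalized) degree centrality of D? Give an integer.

3

D is directly tied to A, E, and F. That is 3 neighbors, so the degree of D is 3.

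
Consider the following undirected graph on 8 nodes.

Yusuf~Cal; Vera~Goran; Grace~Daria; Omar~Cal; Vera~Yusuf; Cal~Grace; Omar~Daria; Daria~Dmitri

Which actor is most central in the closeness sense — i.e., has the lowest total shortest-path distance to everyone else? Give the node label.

Cal

Farness (sum of distances to all others) for each node — Cal:13, Daria:17, Dmitri:23, Goran:25, Grace:15, Omar:15, Vera:19, Yusuf:15.
The smallest farness is 13, for Cal, so Cal has the highest closeness.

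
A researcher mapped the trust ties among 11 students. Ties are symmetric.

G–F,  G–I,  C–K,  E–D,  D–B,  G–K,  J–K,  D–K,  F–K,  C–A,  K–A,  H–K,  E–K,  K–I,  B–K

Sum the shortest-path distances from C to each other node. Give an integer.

Distances from C: A:1, B:2, D:2, E:2, F:2, G:2, H:2, I:2, J:2, K:1.
Sum = 1 + 2 + 2 + 2 + 2 + 2 + 2 + 2 + 2 + 1 = 18.

18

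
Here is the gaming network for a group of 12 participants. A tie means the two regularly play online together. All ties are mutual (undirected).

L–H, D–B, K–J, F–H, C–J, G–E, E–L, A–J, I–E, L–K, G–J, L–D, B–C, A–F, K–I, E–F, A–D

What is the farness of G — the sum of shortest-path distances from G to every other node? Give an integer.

Distances from G: A:2, B:3, C:2, D:3, E:1, F:2, H:3, I:2, J:1, K:2, L:2.
Sum = 2 + 3 + 2 + 3 + 1 + 2 + 3 + 2 + 1 + 2 + 2 = 23.

23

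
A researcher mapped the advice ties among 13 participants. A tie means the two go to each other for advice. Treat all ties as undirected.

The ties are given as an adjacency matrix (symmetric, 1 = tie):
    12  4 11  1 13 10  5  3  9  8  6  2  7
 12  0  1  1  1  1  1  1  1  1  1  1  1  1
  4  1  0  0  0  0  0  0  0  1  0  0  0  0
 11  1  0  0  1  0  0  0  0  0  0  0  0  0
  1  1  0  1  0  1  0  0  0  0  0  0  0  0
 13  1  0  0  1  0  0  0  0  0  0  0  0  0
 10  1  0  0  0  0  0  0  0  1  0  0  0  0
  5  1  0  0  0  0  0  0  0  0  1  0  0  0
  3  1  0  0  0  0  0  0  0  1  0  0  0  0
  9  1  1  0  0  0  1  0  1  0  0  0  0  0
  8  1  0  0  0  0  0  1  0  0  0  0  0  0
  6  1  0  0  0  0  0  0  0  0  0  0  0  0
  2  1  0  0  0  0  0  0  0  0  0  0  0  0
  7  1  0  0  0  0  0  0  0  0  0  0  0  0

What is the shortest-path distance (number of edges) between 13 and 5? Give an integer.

2

One shortest route is 13 – 12 – 5, which uses 2 edges, and 13 and 5 are not directly tied, so nothing shorter exists. So d(13,5) = 2.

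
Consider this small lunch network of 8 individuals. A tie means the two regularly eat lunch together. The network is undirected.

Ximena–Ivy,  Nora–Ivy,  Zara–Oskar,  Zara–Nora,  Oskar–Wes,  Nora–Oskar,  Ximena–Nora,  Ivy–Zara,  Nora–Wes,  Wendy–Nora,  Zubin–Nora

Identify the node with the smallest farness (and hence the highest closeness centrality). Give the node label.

Nora

Farness (sum of distances to all others) for each node — Ivy:11, Nora:7, Oskar:11, Wendy:13, Wes:12, Ximena:12, Zara:11, Zubin:13.
The smallest farness is 7, for Nora, so Nora has the highest closeness.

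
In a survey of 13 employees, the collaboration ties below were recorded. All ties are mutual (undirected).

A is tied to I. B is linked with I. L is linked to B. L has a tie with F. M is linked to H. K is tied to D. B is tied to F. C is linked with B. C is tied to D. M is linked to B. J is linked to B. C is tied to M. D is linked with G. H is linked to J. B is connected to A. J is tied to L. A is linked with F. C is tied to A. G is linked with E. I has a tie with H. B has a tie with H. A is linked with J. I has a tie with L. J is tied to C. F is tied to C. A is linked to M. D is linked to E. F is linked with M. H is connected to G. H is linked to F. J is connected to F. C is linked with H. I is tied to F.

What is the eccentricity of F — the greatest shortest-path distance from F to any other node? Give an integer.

Distances from F: A:1, B:1, C:1, D:2, E:3, G:2, H:1, I:1, J:1, K:3, L:1, M:1.
The largest is 3 (to E and K), so the eccentricity of F is 3.

3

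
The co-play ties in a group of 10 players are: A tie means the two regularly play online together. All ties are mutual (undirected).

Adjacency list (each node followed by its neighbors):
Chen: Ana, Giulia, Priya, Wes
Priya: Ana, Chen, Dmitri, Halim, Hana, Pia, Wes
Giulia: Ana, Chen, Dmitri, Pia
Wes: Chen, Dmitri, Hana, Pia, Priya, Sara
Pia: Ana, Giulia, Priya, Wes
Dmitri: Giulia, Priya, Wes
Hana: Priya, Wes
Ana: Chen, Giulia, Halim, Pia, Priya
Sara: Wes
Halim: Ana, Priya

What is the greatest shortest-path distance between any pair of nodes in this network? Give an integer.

Eccentricity of each node (its greatest distance to any other): Ana:3, Chen:2, Dmitri:2, Giulia:3, Halim:3, Hana:3, Pia:2, Priya:2, Sara:3, Wes:2.
The maximum eccentricity is 3, realized for instance by the pair Sara–Giulia via Sara – Wes – Chen – Giulia. So the diameter is 3.

3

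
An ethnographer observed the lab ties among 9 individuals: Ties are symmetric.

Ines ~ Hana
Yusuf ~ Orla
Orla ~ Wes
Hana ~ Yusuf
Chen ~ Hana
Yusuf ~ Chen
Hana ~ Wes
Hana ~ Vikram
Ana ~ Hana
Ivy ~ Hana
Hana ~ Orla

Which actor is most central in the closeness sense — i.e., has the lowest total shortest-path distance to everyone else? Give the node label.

Farness (sum of distances to all others) for each node — Ana:15, Chen:14, Hana:8, Ines:15, Ivy:15, Orla:13, Vikram:15, Wes:14, Yusuf:13.
The smallest farness is 8, for Hana, so Hana has the highest closeness.

Hana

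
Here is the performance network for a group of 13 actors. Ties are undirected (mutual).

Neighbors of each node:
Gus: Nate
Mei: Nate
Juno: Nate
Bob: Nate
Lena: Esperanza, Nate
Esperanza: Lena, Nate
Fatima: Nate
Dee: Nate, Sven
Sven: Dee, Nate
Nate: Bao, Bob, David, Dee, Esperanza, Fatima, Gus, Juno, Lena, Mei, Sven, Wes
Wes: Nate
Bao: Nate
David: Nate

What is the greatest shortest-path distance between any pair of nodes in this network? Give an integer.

2

Eccentricity of each node (its greatest distance to any other): Bao:2, Bob:2, David:2, Dee:2, Esperanza:2, Fatima:2, Gus:2, Juno:2, Lena:2, Mei:2, Nate:1, Sven:2, Wes:2.
The maximum eccentricity is 2, realized for instance by the pair Mei–Fatima via Mei – Nate – Fatima. So the diameter is 2.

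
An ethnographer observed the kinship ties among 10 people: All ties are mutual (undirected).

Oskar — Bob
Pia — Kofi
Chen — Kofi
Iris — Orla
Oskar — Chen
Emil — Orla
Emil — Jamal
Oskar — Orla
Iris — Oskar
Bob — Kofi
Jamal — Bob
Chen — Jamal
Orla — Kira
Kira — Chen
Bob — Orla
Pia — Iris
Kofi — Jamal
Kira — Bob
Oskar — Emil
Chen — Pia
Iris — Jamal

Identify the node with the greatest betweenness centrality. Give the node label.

Unnormalized betweenness of each node: Bob:41/12, Chen:17/4, Emil:7/12, Iris:35/12, Jamal:49/12, Kira:3/4, Kofi:7/4, Orla:7/2, Oskar:35/12, Pia:5/6.
Chen has the largest value, 17/4, making it the main broker — the node through which the most shortest paths run.

Chen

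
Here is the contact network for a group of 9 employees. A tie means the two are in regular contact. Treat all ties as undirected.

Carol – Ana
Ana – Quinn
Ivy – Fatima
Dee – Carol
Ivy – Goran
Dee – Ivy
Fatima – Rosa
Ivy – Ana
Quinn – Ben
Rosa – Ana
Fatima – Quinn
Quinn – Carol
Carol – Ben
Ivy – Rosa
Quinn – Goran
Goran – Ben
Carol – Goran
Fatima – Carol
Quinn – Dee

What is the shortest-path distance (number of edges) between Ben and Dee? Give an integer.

One shortest route is Ben – Carol – Dee, which uses 2 edges, and Ben and Dee are not directly tied, so nothing shorter exists. So d(Ben,Dee) = 2.

2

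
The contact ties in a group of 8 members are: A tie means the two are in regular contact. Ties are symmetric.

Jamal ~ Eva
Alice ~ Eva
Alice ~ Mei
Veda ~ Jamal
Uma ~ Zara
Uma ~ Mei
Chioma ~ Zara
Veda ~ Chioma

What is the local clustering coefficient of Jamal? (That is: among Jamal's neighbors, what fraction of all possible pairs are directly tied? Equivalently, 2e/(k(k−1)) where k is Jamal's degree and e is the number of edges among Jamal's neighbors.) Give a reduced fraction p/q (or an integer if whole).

0

Jamal's neighbors: Eva and Veda (k = 2).
Possible neighbor pairs: C(2,2) = 1. Edges among them: none → e = 0.
Clustering(Jamal) = 0/1.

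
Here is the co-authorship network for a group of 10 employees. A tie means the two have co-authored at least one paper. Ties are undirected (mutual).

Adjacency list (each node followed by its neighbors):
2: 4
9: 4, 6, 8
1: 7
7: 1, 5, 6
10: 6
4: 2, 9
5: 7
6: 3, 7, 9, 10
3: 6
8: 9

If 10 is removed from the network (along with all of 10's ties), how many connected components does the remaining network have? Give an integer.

10's neighbors (6) remain reachable from one another through other ties, so the rest of the network stays in one piece.

1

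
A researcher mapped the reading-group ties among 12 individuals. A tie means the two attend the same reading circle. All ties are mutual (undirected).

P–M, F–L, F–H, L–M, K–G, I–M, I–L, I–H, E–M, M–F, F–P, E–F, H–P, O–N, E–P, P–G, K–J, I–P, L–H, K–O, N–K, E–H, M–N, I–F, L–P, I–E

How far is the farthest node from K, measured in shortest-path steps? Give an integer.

Distances from K: E:3, F:3, G:1, H:3, I:3, J:1, L:3, M:2, N:1, O:1, P:2.
The largest is 3 (to F, H, E, I, and L), so the eccentricity of K is 3.

3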